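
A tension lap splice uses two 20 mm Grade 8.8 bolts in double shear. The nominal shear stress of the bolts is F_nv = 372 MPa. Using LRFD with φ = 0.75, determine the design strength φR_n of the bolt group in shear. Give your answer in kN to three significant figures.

A_b = π × 20² / 4 = 314.2 mm².
R_n = F_nv · A_b · n · n_s = 372 × 314.2 × 2 × 2 / 1000 = 467.5 kN.
Design strength φR_n = 0.75 × 467.5 = 351 kN.

351 kN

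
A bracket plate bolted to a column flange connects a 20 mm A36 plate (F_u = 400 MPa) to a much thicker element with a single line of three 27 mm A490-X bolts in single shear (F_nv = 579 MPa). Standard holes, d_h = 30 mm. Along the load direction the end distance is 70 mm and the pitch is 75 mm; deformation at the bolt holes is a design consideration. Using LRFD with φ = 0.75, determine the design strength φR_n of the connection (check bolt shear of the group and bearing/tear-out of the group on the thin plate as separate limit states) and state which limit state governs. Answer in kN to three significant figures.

746 kN (bolt shear governs)

Bolt shear: A_b = π·27²/4 = 572.6 mm²; R_n = 579 × 572.6 × 3 × 1 / 1000 = 994.5 kN → 0.75 × 994.5 = 746 kN.
Bearing (1.2 l_c t F_u ≤ 2.4 d t F_u): upper limit = 2.4·27·20·400 / 1000 = 518.4 kN.
  Edge l_c = 70 − 30/2 = 55 → r_n = 518.4 kN; interior l_c = 75 − 30 = 45 → r_n = 432 kN.
  R_n,bearing = 1·518.4 + 2·432 = 1382 kN → 0.75 × 1382 = 1040 kN.
Bolt shear governs: 746 kN.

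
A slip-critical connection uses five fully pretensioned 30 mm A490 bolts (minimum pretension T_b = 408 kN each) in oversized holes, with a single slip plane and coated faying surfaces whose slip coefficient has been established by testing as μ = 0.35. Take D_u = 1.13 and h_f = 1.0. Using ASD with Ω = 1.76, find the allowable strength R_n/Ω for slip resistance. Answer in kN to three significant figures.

R_n = μ · D_u · h_f · T_b · n_s · n_b = 0.35 × 1.13 × 1.0 × 408 × 1 × 5 = 806.8 kN.
Allowable strength R_n/Ω = 806.8 / 1.76 = 458 kN.

458 kN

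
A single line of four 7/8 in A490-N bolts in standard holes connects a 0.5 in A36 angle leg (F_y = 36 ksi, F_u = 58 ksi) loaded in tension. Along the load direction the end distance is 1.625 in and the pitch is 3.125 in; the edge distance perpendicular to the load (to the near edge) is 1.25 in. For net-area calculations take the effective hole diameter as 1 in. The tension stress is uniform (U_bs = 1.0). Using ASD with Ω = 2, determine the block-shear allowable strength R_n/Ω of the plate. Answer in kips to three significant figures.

70.3 kips

Shear plane L_v = 1.625 + 3·3.125 = 11 in; A_gv = 11 × 0.5 = 5.5 in².
A_nv = (11 − 3.5·1) × 0.5 = 3.75 in².
A_nt = (1.25 − 0.5·1) × 0.5 = 0.375 in².
0.6 F_u A_nv = 130.5 kips; 0.6 F_y A_gv = 118.8 kips → shear yielding governs the shear term.
R_n = 118.8 + 1.0 × 58 × 0.375 = 140.5 kips.
Allowable strength R_n/Ω = 140.5 / 2 = 70.3 kips.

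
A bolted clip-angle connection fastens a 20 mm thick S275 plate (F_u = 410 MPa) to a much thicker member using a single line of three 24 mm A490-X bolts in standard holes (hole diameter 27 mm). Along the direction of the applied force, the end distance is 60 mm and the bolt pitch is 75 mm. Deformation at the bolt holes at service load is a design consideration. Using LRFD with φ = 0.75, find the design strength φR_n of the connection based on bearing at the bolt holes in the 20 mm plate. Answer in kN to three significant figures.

1050 kN

Per bolt r_n = 1.2 l_c t F_u ≤ 2.4 d t F_u; upper limit = 2.4 × 24 × 20 × 410 / 1000 = 472.3 kN.
Edge bolt: l_c = 60 − 27/2 = 46.5 mm → 1.2 × 46.5 × 20 × 410 / 1000 = 457.6 → r_n = 457.6 kN.
Interior bolts: l_c = 75 − 27 = 48 mm → 1.2 × 48 × 20 × 410 / 1000 = 472.3 → r_n = 472.3 kN.
R_n = 1 × 457.6 + 2 × 472.3 = 1402 kN.
Design strength φR_n = 0.75 × 1402 = 1050 kN.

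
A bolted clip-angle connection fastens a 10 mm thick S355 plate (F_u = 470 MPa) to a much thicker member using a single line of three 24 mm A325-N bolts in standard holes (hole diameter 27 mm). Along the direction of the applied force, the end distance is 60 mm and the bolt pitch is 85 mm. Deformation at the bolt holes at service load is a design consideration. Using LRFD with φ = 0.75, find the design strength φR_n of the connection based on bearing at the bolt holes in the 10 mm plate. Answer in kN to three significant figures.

603 kN

Per bolt r_n = 1.2 l_c t F_u ≤ 2.4 d t F_u; upper limit = 2.4 × 24 × 10 × 470 / 1000 = 270.7 kN.
Edge bolt: l_c = 60 − 27/2 = 46.5 mm → 1.2 × 46.5 × 10 × 470 / 1000 = 262.3 → r_n = 262.3 kN.
Interior bolts: l_c = 85 − 27 = 58 mm → 1.2 × 58 × 10 × 470 / 1000 = 327.1 → r_n = 270.7 kN.
R_n = 1 × 262.3 + 2 × 270.7 = 803.7 kN.
Design strength φR_n = 0.75 × 803.7 = 603 kN.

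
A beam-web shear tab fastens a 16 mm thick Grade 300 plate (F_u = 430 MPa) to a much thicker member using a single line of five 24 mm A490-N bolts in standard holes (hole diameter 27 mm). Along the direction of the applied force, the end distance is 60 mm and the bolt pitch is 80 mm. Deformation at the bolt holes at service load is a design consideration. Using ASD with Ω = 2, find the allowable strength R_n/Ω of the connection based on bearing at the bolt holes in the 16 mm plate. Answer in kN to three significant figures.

985 kN

Per bolt r_n = 1.2 l_c t F_u ≤ 2.4 d t F_u; upper limit = 2.4 × 24 × 16 × 430 / 1000 = 396.3 kN.
Edge bolt: l_c = 60 − 27/2 = 46.5 mm → 1.2 × 46.5 × 16 × 430 / 1000 = 383.9 → r_n = 383.9 kN.
Interior bolts: l_c = 80 − 27 = 53 mm → 1.2 × 53 × 16 × 430 / 1000 = 437.6 → r_n = 396.3 kN.
R_n = 1 × 383.9 + 4 × 396.3 = 1969 kN.
Allowable strength R_n/Ω = 1969 / 2 = 985 kN.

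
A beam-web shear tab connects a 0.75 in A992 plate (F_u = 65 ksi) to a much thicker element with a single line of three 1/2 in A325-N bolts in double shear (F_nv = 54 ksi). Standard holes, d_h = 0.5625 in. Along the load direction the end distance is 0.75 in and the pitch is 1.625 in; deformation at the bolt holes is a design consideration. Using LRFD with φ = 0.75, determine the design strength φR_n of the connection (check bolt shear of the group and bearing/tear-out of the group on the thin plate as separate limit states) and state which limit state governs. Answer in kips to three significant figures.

47.7 kips (bolt shear governs)

Bolt shear: A_b = π·0.5²/4 = 0.1963 in²; R_n = 54 × 0.1963 × 3 × 2 = 63.62 kips → 0.75 × 63.62 = 47.7 kips.
Bearing (1.2 l_c t F_u ≤ 2.4 d t F_u): upper limit = 2.4·0.5·0.75·65 = 58.5 kips.
  Edge l_c = 0.75 − 0.5625/2 = 0.4688 → r_n = 27.42 kips; interior l_c = 1.625 − 0.5625 = 1.062 → r_n = 58.5 kips.
  R_n,bearing = 1·27.42 + 2·58.5 = 144.4 kips → 0.75 × 144.4 = 108 kips.
Bolt shear governs: 47.7 kips.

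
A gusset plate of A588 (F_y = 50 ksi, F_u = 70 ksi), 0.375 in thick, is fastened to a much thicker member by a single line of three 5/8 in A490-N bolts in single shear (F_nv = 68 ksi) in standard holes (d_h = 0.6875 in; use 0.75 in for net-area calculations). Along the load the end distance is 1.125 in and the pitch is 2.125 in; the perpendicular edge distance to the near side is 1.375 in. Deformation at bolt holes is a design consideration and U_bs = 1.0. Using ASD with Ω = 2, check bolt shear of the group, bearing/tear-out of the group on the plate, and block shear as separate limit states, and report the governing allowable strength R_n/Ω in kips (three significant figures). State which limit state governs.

Bolt shear: A_b = π·0.625²/4 = 0.3068 in²; R_n = 68 × 0.3068 × 3 × 1 = 62.59 kips → 62.59 / 2 = 31.3 kips.
Bearing: edge l_c = 0.7812, r_n = 24.61 kips; interior l_c = 1.438, r_n = 39.38 kips; R_n = 24.61 + 2·39.38 = 103.4 kips → 51.7 kips.
Block shear: A_gv = 2.016, A_nv = 1.312, A_nt = 0.375 in²; R_n = min(0.6F_uA_nv, 0.6F_yA_gv) + U_bs·F_u·A_nt = 81.38 kips → 40.7 kips.
Bolt shear governs: 31.3 kips.

31.3 kips (bolt shear governs)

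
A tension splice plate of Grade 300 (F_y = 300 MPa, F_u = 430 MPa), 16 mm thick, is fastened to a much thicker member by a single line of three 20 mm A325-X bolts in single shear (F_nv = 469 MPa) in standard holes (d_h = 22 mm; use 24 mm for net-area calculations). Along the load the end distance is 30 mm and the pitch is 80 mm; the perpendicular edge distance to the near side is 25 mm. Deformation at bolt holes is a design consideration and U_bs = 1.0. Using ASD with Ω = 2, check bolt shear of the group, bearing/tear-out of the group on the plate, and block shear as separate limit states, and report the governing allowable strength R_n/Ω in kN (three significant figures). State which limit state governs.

221 kN (bolt shear governs)

Bolt shear: A_b = π·20²/4 = 314.2 mm²; R_n = 469 × 314.2 × 3 × 1 / 1000 = 442 kN → 442 / 2 = 221 kN.
Bearing: edge l_c = 19, r_n = 156.9 kN; interior l_c = 58, r_n = 330.2 kN; R_n = 156.9 + 2·330.2 = 817.3 kN → 409 kN.
Block shear: A_gv = 3040, A_nv = 2080, A_nt = 208 mm²; R_n = min(0.6F_uA_nv, 0.6F_yA_gv) + U_bs·F_u·A_nt = 626.1 kN → 313 kN.
Bolt shear governs: 221 kN.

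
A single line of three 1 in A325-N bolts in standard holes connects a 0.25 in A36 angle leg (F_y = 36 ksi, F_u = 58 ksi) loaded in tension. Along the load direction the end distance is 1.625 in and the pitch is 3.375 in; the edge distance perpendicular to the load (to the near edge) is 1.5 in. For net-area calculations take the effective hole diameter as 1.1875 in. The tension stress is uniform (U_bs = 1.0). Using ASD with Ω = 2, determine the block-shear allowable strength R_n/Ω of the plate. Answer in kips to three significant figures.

29.2 kips

Shear plane L_v = 1.625 + 2·3.375 = 8.375 in; A_gv = 8.375 × 0.25 = 2.094 in².
A_nv = (8.375 − 2.5·1.1875) × 0.25 = 1.352 in².
A_nt = (1.5 − 0.5·1.1875) × 0.25 = 0.2266 in².
0.6 F_u A_nv = 47.03 kips; 0.6 F_y A_gv = 45.22 kips → shear yielding governs the shear term.
R_n = 45.22 + 1.0 × 58 × 0.2266 = 58.37 kips.
Allowable strength R_n/Ω = 58.37 / 2 = 29.2 kips.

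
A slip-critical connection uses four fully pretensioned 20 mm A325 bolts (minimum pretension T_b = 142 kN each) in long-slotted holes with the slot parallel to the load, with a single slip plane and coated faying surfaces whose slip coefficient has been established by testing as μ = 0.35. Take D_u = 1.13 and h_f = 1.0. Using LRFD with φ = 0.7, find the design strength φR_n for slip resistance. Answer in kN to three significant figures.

157 kN

R_n = μ · D_u · h_f · T_b · n_s · n_b = 0.35 × 1.13 × 1.0 × 142 × 1 × 4 = 224.6 kN.
Design strength φR_n = 0.7 × 224.6 = 157 kN.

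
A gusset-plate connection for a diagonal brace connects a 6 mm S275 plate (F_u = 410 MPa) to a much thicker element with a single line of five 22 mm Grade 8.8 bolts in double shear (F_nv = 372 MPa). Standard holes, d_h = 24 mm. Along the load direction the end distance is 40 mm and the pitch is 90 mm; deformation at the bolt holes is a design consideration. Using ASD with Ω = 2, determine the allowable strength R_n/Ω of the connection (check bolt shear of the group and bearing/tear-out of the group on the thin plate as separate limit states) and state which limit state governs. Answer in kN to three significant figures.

Bolt shear: A_b = π·22²/4 = 380.1 mm²; R_n = 372 × 380.1 × 5 × 2 / 1000 = 1414 kN → 1414 / 2 = 707 kN.
Bearing (1.2 l_c t F_u ≤ 2.4 d t F_u): upper limit = 2.4·22·6·410 / 1000 = 129.9 kN.
  Edge l_c = 40 − 24/2 = 28 → r_n = 82.66 kN; interior l_c = 90 − 24 = 66 → r_n = 129.9 kN.
  R_n,bearing = 1·82.66 + 4·129.9 = 602.2 kN → 602.2 / 2 = 301 kN.
Bearing governs: 301 kN.

301 kN (bearing governs)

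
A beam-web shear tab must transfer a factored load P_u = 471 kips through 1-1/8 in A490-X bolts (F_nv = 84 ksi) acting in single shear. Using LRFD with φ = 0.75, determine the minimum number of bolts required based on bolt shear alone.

8 bolts

A_b = π·1.125²/4 = 0.994 in².
Per-bolt design strength φR_n = 0.75 × 84 × 0.994 × 1 = 62.62 kips.
n ≥ 471 / 62.62 = 7.521 → use 8 bolts.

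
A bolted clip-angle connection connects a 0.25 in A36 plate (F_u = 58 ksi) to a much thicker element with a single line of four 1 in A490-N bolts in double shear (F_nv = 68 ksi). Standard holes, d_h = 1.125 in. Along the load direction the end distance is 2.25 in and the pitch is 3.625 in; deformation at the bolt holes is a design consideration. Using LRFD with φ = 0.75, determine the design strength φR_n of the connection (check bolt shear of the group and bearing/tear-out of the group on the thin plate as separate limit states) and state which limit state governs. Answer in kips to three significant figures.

100 kips (bearing governs)

Bolt shear: A_b = π·1²/4 = 0.7854 in²; R_n = 68 × 0.7854 × 4 × 2 = 427.3 kips → 0.75 × 427.3 = 320 kips.
Bearing (1.2 l_c t F_u ≤ 2.4 d t F_u): upper limit = 2.4·1·0.25·58 = 34.8 kips.
  Edge l_c = 2.25 − 1.125/2 = 1.688 → r_n = 29.36 kips; interior l_c = 3.625 − 1.125 = 2.5 → r_n = 34.8 kips.
  R_n,bearing = 1·29.36 + 3·34.8 = 133.8 kips → 0.75 × 133.8 = 100 kips.
Bearing governs: 100 kips.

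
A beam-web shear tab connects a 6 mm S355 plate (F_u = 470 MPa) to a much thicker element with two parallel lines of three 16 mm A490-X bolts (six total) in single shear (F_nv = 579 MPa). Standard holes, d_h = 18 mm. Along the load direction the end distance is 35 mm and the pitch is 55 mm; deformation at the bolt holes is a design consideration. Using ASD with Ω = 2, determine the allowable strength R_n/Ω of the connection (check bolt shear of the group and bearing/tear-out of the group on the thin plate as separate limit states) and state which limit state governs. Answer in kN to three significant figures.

305 kN (bearing governs)

Bolt shear: A_b = π·16²/4 = 201.1 mm²; R_n = 579 × 201.1 × 6 × 1 / 1000 = 698.5 kN → 698.5 / 2 = 349 kN.
Bearing (1.2 l_c t F_u ≤ 2.4 d t F_u): upper limit = 2.4·16·6·470 / 1000 = 108.3 kN.
  Edge l_c = 35 − 18/2 = 26 → r_n = 87.98 kN; interior l_c = 55 − 18 = 37 → r_n = 108.3 kN.
  R_n,bearing = 2·87.98 + 4·108.3 = 609.1 kN → 609.1 / 2 = 305 kN.
Bearing governs: 305 kN.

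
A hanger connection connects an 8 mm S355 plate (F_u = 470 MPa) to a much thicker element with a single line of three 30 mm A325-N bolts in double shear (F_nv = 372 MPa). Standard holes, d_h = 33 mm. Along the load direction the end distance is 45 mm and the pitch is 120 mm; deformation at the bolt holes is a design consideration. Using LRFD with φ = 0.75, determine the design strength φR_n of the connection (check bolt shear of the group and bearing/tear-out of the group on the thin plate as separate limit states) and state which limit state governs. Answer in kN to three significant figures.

503 kN (bearing governs)

Bolt shear: A_b = π·30²/4 = 706.9 mm²; R_n = 372 × 706.9 × 3 × 2 / 1000 = 1578 kN → 0.75 × 1578 = 1180 kN.
Bearing (1.2 l_c t F_u ≤ 2.4 d t F_u): upper limit = 2.4·30·8·470 / 1000 = 270.7 kN.
  Edge l_c = 45 − 33/2 = 28.5 → r_n = 128.6 kN; interior l_c = 120 − 33 = 87 → r_n = 270.7 kN.
  R_n,bearing = 1·128.6 + 2·270.7 = 670 kN → 0.75 × 670 = 503 kN.
Bearing governs: 503 kN.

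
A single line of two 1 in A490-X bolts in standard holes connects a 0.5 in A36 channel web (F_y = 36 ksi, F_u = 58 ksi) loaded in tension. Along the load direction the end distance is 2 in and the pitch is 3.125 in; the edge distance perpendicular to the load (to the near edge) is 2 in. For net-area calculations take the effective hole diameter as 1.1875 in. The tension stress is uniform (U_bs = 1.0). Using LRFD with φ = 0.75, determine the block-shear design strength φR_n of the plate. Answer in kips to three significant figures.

72.1 kips

Shear plane L_v = 2 + 1·3.125 = 5.125 in; A_gv = 5.125 × 0.5 = 2.562 in².
A_nv = (5.125 − 1.5·1.1875) × 0.5 = 1.672 in².
A_nt = (2 − 0.5·1.1875) × 0.5 = 0.7031 in².
0.6 F_u A_nv = 58.18 kips; 0.6 F_y A_gv = 55.35 kips → shear yielding governs the shear term.
R_n = 55.35 + 1.0 × 58 × 0.7031 = 96.13 kips.
Design strength φR_n = 0.75 × 96.13 = 72.1 kips.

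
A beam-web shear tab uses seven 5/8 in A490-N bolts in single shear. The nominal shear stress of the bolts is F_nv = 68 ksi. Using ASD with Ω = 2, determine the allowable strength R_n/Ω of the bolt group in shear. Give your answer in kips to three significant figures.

A_b = π × 0.625² / 4 = 0.3068 in².
R_n = F_nv · A_b · n · n_s = 68 × 0.3068 × 7 × 1 = 146 kips.
Allowable strength R_n/Ω = 146 / 2 = 73 kips.

73 kips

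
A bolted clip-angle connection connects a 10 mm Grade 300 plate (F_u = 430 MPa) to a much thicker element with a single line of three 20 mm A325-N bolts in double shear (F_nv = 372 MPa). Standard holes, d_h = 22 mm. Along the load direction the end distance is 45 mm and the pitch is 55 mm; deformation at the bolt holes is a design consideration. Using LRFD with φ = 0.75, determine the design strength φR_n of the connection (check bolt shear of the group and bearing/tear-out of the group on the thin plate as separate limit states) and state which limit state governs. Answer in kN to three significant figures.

387 kN (bearing governs)

Bolt shear: A_b = π·20²/4 = 314.2 mm²; R_n = 372 × 314.2 × 3 × 2 / 1000 = 701.2 kN → 0.75 × 701.2 = 526 kN.
Bearing (1.2 l_c t F_u ≤ 2.4 d t F_u): upper limit = 2.4·20·10·430 / 1000 = 206.4 kN.
  Edge l_c = 45 − 22/2 = 34 → r_n = 175.4 kN; interior l_c = 55 − 22 = 33 → r_n = 170.3 kN.
  R_n,bearing = 1·175.4 + 2·170.3 = 516 kN → 0.75 × 516 = 387 kN.
Bearing governs: 387 kN.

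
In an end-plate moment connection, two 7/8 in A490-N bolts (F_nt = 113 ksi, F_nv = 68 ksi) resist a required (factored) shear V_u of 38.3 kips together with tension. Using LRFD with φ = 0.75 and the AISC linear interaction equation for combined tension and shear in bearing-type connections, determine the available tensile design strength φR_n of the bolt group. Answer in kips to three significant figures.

68.9 kips

A_b = π·0.875²/4 = 0.6013 in²; f_rv = 38.3 / (2 × 0.6013) = 31.85 ksi.
F'_nt = 1.3 F_nt − (F_nt / φF_nv) f_rv = 1.3·113 − (113/(0.75·68))·31.85 = 76.34 ksi, capped at F_nt → F'_nt = 76.34 ksi.
R_n = F'_nt · A_b · n = 76.34 × 0.6013 × 2 = 91.81 kips.
Design strength φR_n = 0.75 × 91.81 = 68.9 kips.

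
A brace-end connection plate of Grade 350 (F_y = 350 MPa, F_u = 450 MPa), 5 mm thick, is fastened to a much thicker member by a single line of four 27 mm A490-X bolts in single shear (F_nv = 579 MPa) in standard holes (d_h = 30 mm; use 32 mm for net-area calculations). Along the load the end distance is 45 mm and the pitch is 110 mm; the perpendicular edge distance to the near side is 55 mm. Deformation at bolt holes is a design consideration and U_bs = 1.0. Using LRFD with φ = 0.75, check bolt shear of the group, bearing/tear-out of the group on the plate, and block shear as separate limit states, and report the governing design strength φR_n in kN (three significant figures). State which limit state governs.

332 kN (block shear governs)

Bolt shear: A_b = π·27²/4 = 572.6 mm²; R_n = 579 × 572.6 × 4 × 1 / 1000 = 1326 kN → 0.75 × 1326 = 995 kN.
Bearing: edge l_c = 30, r_n = 81 kN; interior l_c = 80, r_n = 145.8 kN; R_n = 81 + 3·145.8 = 518.4 kN → 389 kN.
Block shear: A_gv = 1875, A_nv = 1315, A_nt = 195 mm²; R_n = min(0.6F_uA_nv, 0.6F_yA_gv) + U_bs·F_u·A_nt = 442.8 kN → 332 kN.
Block shear governs: 332 kN.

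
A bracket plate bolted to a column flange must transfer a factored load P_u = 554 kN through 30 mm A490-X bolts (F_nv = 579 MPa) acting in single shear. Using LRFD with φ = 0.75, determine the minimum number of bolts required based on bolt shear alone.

2 bolts

A_b = π·30²/4 = 706.9 mm².
Per-bolt design strength φR_n = 0.75 × 579 × 706.9 × 1 / 1000 = 307 kN.
n ≥ 554 / 307 = 1.805 → use 2 bolts.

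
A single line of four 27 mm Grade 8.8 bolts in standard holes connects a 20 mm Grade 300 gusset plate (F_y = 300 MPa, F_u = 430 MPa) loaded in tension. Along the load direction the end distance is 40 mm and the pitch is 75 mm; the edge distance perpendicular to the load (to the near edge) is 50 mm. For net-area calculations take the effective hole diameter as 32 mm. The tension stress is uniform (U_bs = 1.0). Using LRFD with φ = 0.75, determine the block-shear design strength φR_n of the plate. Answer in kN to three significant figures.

811 kN

Shear plane L_v = 40 + 3·75 = 265 mm; A_gv = 265 × 20 = 5300 mm².
A_nv = (265 − 3.5·32) × 20 = 3060 mm².
A_nt = (50 − 0.5·32) × 20 = 680 mm².
0.6 F_u A_nv = 789.5 kN; 0.6 F_y A_gv = 954 kN → shear rupture governs the shear term.
R_n = 789.5 + 1.0 × 430 × 680 / 1000 = 1082 kN.
Design strength φR_n = 0.75 × 1082 = 811 kN.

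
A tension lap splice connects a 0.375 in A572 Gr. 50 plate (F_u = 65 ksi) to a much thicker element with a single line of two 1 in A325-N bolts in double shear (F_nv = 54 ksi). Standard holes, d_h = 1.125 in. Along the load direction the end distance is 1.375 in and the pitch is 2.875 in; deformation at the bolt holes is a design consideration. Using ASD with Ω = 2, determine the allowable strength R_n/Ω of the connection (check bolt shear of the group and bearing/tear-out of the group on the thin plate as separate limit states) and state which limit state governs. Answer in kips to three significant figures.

37.5 kips (bearing governs)

Bolt shear: A_b = π·1²/4 = 0.7854 in²; R_n = 54 × 0.7854 × 2 × 2 = 169.6 kips → 169.6 / 2 = 84.8 kips.
Bearing (1.2 l_c t F_u ≤ 2.4 d t F_u): upper limit = 2.4·1·0.375·65 = 58.5 kips.
  Edge l_c = 1.375 − 1.125/2 = 0.8125 → r_n = 23.77 kips; interior l_c = 2.875 − 1.125 = 1.75 → r_n = 51.19 kips.
  R_n,bearing = 1·23.77 + 1·51.19 = 74.95 kips → 74.95 / 2 = 37.5 kips.
Bearing governs: 37.5 kips.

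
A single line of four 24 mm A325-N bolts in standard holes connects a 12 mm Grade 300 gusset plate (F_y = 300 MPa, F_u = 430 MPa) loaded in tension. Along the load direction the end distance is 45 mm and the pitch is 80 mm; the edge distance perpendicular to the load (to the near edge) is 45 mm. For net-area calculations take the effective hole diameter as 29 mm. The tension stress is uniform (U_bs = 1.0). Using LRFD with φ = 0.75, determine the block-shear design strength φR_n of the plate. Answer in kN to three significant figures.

Shear plane L_v = 45 + 3·80 = 285 mm; A_gv = 285 × 12 = 3420 mm².
A_nv = (285 − 3.5·29) × 12 = 2202 mm².
A_nt = (45 − 0.5·29) × 12 = 366 mm².
0.6 F_u A_nv = 568.1 kN; 0.6 F_y A_gv = 615.6 kN → shear rupture governs the shear term.
R_n = 568.1 + 1.0 × 430 × 366 / 1000 = 725.5 kN.
Design strength φR_n = 0.75 × 725.5 = 544 kN.

544 kN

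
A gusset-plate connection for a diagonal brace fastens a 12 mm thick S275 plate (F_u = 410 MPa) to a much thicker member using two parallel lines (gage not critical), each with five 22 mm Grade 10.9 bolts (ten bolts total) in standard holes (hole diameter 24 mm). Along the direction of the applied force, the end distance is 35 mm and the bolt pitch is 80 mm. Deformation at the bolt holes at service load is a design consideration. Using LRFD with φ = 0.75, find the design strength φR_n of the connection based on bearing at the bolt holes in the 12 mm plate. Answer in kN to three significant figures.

1760 kN

Per bolt r_n = 1.2 l_c t F_u ≤ 2.4 d t F_u; upper limit = 2.4 × 22 × 12 × 410 / 1000 = 259.8 kN.
Edge bolt: l_c = 35 − 24/2 = 23 mm → 1.2 × 23 × 12 × 410 / 1000 = 135.8 → r_n = 135.8 kN.
Interior bolts: l_c = 80 − 24 = 56 mm → 1.2 × 56 × 12 × 410 / 1000 = 330.6 → r_n = 259.8 kN.
R_n = 2 × 135.8 + 8 × 259.8 = 2350 kN.
Design strength φR_n = 0.75 × 2350 = 1760 kN.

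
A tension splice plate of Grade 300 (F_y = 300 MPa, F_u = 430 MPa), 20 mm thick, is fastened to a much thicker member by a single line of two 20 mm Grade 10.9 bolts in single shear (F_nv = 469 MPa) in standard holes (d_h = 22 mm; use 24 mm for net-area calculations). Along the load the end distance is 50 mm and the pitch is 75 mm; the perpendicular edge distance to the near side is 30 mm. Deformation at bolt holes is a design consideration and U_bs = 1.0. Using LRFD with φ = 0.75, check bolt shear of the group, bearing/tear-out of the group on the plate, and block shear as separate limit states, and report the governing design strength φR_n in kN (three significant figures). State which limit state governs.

221 kN (bolt shear governs)

Bolt shear: A_b = π·20²/4 = 314.2 mm²; R_n = 469 × 314.2 × 2 × 1 / 1000 = 294.7 kN → 0.75 × 294.7 = 221 kN.
Bearing: edge l_c = 39, r_n = 402.5 kN; interior l_c = 53, r_n = 412.8 kN; R_n = 402.5 + 1·412.8 = 815.3 kN → 611 kN.
Block shear: A_gv = 2500, A_nv = 1780, A_nt = 360 mm²; R_n = min(0.6F_uA_nv, 0.6F_yA_gv) + U_bs·F_u·A_nt = 604.8 kN → 454 kN.
Bolt shear governs: 221 kN.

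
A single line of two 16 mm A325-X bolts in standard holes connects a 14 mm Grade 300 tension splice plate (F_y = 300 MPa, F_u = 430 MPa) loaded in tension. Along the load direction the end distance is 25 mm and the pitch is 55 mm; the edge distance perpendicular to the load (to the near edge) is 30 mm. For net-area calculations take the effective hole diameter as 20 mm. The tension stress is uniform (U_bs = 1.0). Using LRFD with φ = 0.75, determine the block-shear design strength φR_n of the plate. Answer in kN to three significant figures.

226 kN

Shear plane L_v = 25 + 1·55 = 80 mm; A_gv = 80 × 14 = 1120 mm².
A_nv = (80 − 1.5·20) × 14 = 700 mm².
A_nt = (30 − 0.5·20) × 14 = 280 mm².
0.6 F_u A_nv = 180.6 kN; 0.6 F_y A_gv = 201.6 kN → shear rupture governs the shear term.
R_n = 180.6 + 1.0 × 430 × 280 / 1000 = 301 kN.
Design strength φR_n = 0.75 × 301 = 226 kN.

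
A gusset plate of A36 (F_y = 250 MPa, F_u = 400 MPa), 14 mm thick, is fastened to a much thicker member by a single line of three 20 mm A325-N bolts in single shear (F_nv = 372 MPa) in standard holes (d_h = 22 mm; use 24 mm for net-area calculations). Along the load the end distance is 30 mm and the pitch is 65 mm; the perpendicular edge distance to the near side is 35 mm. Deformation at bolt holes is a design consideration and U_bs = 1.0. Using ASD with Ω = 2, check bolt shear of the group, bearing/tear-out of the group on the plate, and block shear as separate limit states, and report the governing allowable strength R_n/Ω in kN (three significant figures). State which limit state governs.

175 kN (bolt shear governs)

Bolt shear: A_b = π·20²/4 = 314.2 mm²; R_n = 372 × 314.2 × 3 × 1 / 1000 = 350.6 kN → 350.6 / 2 = 175 kN.
Bearing: edge l_c = 19, r_n = 127.7 kN; interior l_c = 43, r_n = 268.8 kN; R_n = 127.7 + 2·268.8 = 665.3 kN → 333 kN.
Block shear: A_gv = 2240, A_nv = 1400, A_nt = 322 mm²; R_n = min(0.6F_uA_nv, 0.6F_yA_gv) + U_bs·F_u·A_nt = 464.8 kN → 232 kN.
Bolt shear governs: 175 kN.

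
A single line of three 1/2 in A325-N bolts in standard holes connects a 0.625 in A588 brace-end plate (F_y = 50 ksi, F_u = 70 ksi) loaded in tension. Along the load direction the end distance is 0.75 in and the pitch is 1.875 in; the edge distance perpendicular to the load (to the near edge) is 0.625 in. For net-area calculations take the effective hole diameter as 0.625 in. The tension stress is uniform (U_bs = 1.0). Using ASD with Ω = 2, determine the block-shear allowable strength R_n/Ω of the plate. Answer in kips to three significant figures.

Shear plane L_v = 0.75 + 2·1.875 = 4.5 in; A_gv = 4.5 × 0.625 = 2.812 in².
A_nv = (4.5 − 2.5·0.625) × 0.625 = 1.836 in².
A_nt = (0.625 − 0.5·0.625) × 0.625 = 0.1953 in².
0.6 F_u A_nv = 77.11 kips; 0.6 F_y A_gv = 84.38 kips → shear rupture governs the shear term.
R_n = 77.11 + 1.0 × 70 × 0.1953 = 90.78 kips.
Allowable strength R_n/Ω = 90.78 / 2 = 45.4 kips.

45.4 kips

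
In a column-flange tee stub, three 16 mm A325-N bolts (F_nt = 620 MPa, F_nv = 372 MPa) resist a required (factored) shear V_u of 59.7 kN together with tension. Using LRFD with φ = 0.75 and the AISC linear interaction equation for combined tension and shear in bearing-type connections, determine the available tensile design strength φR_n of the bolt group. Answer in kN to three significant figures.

A_b = π·16²/4 = 201.1 mm²; f_rv = 59.7 × 1000 / (3 × 201.1) = 98.97 MPa.
F'_nt = 1.3 F_nt − (F_nt / φF_nv) f_rv = 1.3·620 − (620/(0.75·372))·98.97 = 586.1 MPa, capped at F_nt → F'_nt = 586.1 MPa.
R_n = F'_nt · A_b · n = 586.1 × 201.1 × 3 / 1000 = 353.5 kN.
Design strength φR_n = 0.75 × 353.5 = 265 kN.

265 kN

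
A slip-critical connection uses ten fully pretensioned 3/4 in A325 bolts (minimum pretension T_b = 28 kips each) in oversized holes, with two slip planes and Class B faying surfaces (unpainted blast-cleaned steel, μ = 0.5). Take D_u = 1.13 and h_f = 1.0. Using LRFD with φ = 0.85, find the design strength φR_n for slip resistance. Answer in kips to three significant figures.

269 kips

R_n = μ · D_u · h_f · T_b · n_s · n_b = 0.5 × 1.13 × 1.0 × 28 × 2 × 10 = 316.4 kips.
Design strength φR_n = 0.85 × 316.4 = 269 kips.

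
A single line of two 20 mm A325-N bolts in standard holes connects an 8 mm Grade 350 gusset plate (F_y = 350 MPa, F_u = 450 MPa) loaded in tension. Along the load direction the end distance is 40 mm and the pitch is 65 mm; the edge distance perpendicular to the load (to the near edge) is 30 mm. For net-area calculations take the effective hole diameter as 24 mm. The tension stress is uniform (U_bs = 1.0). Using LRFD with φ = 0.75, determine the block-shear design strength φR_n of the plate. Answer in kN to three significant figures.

160 kN

Shear plane L_v = 40 + 1·65 = 105 mm; A_gv = 105 × 8 = 840 mm².
A_nv = (105 − 1.5·24) × 8 = 552 mm².
A_nt = (30 − 0.5·24) × 8 = 144 mm².
0.6 F_u A_nv = 149 kN; 0.6 F_y A_gv = 176.4 kN → shear rupture governs the shear term.
R_n = 149 + 1.0 × 450 × 144 / 1000 = 213.8 kN.
Design strength φR_n = 0.75 × 213.8 = 160 kN.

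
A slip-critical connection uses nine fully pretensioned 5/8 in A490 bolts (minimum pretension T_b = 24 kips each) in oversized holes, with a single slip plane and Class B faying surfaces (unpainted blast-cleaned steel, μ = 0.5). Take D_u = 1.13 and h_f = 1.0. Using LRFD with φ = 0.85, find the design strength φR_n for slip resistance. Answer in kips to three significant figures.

104 kips

R_n = μ · D_u · h_f · T_b · n_s · n_b = 0.5 × 1.13 × 1.0 × 24 × 1 × 9 = 122 kips.
Design strength φR_n = 0.85 × 122 = 104 kips.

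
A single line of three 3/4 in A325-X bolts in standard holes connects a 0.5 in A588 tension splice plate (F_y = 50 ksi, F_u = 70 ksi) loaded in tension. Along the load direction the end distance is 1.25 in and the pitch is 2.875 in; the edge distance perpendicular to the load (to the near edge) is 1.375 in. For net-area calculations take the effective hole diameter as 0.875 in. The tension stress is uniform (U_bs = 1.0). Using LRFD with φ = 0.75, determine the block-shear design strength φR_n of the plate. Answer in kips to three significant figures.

Shear plane L_v = 1.25 + 2·2.875 = 7 in; A_gv = 7 × 0.5 = 3.5 in².
A_nv = (7 − 2.5·0.875) × 0.5 = 2.406 in².
A_nt = (1.375 − 0.5·0.875) × 0.5 = 0.4688 in².
0.6 F_u A_nv = 101.1 kips; 0.6 F_y A_gv = 105 kips → shear rupture governs the shear term.
R_n = 101.1 + 1.0 × 70 × 0.4688 = 133.9 kips.
Design strength φR_n = 0.75 × 133.9 = 100 kips.

100 kips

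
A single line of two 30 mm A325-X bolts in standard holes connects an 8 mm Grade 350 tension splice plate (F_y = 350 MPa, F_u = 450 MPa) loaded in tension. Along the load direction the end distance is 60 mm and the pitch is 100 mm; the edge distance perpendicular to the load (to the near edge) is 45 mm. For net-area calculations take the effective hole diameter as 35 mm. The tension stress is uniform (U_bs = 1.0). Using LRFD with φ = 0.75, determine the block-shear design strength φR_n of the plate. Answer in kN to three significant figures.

Shear plane L_v = 60 + 1·100 = 160 mm; A_gv = 160 × 8 = 1280 mm².
A_nv = (160 − 1.5·35) × 8 = 860 mm².
A_nt = (45 − 0.5·35) × 8 = 220 mm².
0.6 F_u A_nv = 232.2 kN; 0.6 F_y A_gv = 268.8 kN → shear rupture governs the shear term.
R_n = 232.2 + 1.0 × 450 × 220 / 1000 = 331.2 kN.
Design strength φR_n = 0.75 × 331.2 = 248 kN.

248 kN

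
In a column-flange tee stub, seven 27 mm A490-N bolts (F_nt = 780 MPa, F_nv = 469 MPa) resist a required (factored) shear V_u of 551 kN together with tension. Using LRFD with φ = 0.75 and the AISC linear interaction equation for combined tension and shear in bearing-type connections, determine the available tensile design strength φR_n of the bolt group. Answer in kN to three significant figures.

A_b = π·27²/4 = 572.6 mm²; f_rv = 551 × 1000 / (7 × 572.6) = 137.5 MPa.
F'_nt = 1.3 F_nt − (F_nt / φF_nv) f_rv = 1.3·780 − (780/(0.75·469))·137.5 = 709.1 MPa, capped at F_nt → F'_nt = 709.1 MPa.
R_n = F'_nt · A_b · n = 709.1 × 572.6 × 7 / 1000 = 2842 kN.
Design strength φR_n = 0.75 × 2842 = 2130 kN.

2130 kN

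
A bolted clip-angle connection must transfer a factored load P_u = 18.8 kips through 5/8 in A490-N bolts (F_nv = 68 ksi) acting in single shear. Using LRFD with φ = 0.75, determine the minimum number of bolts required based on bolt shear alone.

2 bolts

A_b = π·0.625²/4 = 0.3068 in².
Per-bolt design strength φR_n = 0.75 × 68 × 0.3068 × 1 = 15.65 kips.
n ≥ 18.8 / 15.65 = 1.202 → use 2 bolts.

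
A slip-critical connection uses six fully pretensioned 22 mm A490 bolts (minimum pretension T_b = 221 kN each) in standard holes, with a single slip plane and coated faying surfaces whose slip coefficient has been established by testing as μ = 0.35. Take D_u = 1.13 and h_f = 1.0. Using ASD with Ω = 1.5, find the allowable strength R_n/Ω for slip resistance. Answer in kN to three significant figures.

R_n = μ · D_u · h_f · T_b · n_s · n_b = 0.35 × 1.13 × 1.0 × 221 × 1 × 6 = 524.4 kN.
Allowable strength R_n/Ω = 524.4 / 1.5 = 350 kN.

350 kN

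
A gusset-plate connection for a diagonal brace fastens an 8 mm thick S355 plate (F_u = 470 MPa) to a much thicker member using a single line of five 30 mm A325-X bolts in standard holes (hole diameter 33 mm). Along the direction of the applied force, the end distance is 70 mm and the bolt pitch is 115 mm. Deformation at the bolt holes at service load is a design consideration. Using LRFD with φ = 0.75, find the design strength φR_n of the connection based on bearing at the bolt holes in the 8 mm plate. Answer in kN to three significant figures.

993 kN

Per bolt r_n = 1.2 l_c t F_u ≤ 2.4 d t F_u; upper limit = 2.4 × 30 × 8 × 470 / 1000 = 270.7 kN.
Edge bolt: l_c = 70 − 33/2 = 53.5 mm → 1.2 × 53.5 × 8 × 470 / 1000 = 241.4 → r_n = 241.4 kN.
Interior bolts: l_c = 115 − 33 = 82 mm → 1.2 × 82 × 8 × 470 / 1000 = 370 → r_n = 270.7 kN.
R_n = 1 × 241.4 + 4 × 270.7 = 1324 kN.
Design strength φR_n = 0.75 × 1324 = 993 kN.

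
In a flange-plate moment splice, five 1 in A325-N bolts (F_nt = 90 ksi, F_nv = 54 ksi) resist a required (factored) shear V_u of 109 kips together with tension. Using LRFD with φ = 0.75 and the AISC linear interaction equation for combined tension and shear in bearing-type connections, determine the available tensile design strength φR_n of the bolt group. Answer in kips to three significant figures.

A_b = π·1²/4 = 0.7854 in²; f_rv = 109 / (5 × 0.7854) = 27.76 ksi.
F'_nt = 1.3 F_nt − (F_nt / φF_nv) f_rv = 1.3·90 − (90/(0.75·54))·27.76 = 55.32 ksi, capped at F_nt → F'_nt = 55.32 ksi.
R_n = F'_nt · A_b · n = 55.32 × 0.7854 × 5 = 217.2 kips.
Design strength φR_n = 0.75 × 217.2 = 163 kips.

163 kips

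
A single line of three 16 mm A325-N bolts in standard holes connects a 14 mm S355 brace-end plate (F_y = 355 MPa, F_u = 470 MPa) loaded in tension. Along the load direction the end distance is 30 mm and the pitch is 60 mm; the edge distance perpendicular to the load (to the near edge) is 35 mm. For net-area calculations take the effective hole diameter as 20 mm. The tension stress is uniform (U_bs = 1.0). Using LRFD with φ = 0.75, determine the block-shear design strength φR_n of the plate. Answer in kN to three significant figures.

419 kN

Shear plane L_v = 30 + 2·60 = 150 mm; A_gv = 150 × 14 = 2100 mm².
A_nv = (150 − 2.5·20) × 14 = 1400 mm².
A_nt = (35 − 0.5·20) × 14 = 350 mm².
0.6 F_u A_nv = 394.8 kN; 0.6 F_y A_gv = 447.3 kN → shear rupture governs the shear term.
R_n = 394.8 + 1.0 × 470 × 350 / 1000 = 559.3 kN.
Design strength φR_n = 0.75 × 559.3 = 419 kN.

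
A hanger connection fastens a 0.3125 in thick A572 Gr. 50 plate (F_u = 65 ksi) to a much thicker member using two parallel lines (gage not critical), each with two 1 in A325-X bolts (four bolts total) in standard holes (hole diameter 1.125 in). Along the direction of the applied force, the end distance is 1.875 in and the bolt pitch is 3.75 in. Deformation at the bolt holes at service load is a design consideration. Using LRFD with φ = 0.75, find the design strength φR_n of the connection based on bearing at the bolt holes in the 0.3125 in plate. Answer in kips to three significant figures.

121 kips

Per bolt r_n = 1.2 l_c t F_u ≤ 2.4 d t F_u; upper limit = 2.4 × 1 × 0.3125 × 65 = 48.75 kips.
Edge bolt: l_c = 1.875 − 1.125/2 = 1.312 in → 1.2 × 1.312 × 0.3125 × 65 = 31.99 → r_n = 31.99 kips.
Interior bolts: l_c = 3.75 − 1.125 = 2.625 in → 1.2 × 2.625 × 0.3125 × 65 = 63.98 → r_n = 48.75 kips.
R_n = 2 × 31.99 + 2 × 48.75 = 161.5 kips.
Design strength φR_n = 0.75 × 161.5 = 121 kips.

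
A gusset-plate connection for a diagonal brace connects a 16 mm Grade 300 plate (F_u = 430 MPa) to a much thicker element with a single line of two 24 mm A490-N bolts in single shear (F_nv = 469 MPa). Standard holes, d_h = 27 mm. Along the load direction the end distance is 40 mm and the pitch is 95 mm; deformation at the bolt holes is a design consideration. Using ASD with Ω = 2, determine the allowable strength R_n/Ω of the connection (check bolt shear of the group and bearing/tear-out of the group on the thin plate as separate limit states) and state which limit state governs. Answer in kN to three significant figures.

Bolt shear: A_b = π·24²/4 = 452.4 mm²; R_n = 469 × 452.4 × 2 × 1 / 1000 = 424.3 kN → 424.3 / 2 = 212 kN.
Bearing (1.2 l_c t F_u ≤ 2.4 d t F_u): upper limit = 2.4·24·16·430 / 1000 = 396.3 kN.
  Edge l_c = 40 − 27/2 = 26.5 → r_n = 218.8 kN; interior l_c = 95 − 27 = 68 → r_n = 396.3 kN.
  R_n,bearing = 1·218.8 + 1·396.3 = 615.1 kN → 615.1 / 2 = 308 kN.
Bolt shear governs: 212 kN.

212 kN (bolt shear governs)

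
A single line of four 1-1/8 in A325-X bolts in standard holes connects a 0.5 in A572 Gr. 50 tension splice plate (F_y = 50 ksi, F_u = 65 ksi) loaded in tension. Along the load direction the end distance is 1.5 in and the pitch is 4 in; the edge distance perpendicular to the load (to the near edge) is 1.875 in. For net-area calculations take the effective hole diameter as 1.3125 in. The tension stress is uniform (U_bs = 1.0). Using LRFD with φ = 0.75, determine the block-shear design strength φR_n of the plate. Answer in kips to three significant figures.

Shear plane L_v = 1.5 + 3·4 = 13.5 in; A_gv = 13.5 × 0.5 = 6.75 in².
A_nv = (13.5 − 3.5·1.3125) × 0.5 = 4.453 in².
A_nt = (1.875 − 0.5·1.3125) × 0.5 = 0.6094 in².
0.6 F_u A_nv = 173.7 kips; 0.6 F_y A_gv = 202.5 kips → shear rupture governs the shear term.
R_n = 173.7 + 1.0 × 65 × 0.6094 = 213.3 kips.
Design strength φR_n = 0.75 × 213.3 = 160 kips.

160 kips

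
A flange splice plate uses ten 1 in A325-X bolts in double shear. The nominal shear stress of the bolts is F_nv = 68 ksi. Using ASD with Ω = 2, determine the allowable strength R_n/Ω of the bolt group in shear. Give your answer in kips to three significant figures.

534 kips

A_b = π × 1² / 4 = 0.7854 in².
R_n = F_nv · A_b · n · n_s = 68 × 0.7854 × 10 × 2 = 1068 kips.
Allowable strength R_n/Ω = 1068 / 2 = 534 kips.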